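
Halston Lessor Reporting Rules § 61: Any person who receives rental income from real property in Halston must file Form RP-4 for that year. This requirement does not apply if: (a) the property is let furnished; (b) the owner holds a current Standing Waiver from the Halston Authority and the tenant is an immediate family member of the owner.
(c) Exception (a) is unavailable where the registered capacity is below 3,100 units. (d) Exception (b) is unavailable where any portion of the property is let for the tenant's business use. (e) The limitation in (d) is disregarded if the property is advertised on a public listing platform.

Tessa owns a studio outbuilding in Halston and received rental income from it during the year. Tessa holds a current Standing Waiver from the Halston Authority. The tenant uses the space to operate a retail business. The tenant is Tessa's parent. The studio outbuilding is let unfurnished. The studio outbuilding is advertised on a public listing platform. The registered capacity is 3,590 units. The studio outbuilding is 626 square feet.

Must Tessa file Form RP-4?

No — exception (b) applies; Tessa is not required to file Form RP-4.

Exception (a) fails — the property is let unfurnished.
All of (b)'s requirements are met (a current Standing Waiver is held; the tenant is an immediate family member). As to paragraphs (d)–(e): (d) would limit (b) — the space is let for business use — but (e) sets (d) aside: (e) operates against (d): the property is publicly advertised. (b) remains available.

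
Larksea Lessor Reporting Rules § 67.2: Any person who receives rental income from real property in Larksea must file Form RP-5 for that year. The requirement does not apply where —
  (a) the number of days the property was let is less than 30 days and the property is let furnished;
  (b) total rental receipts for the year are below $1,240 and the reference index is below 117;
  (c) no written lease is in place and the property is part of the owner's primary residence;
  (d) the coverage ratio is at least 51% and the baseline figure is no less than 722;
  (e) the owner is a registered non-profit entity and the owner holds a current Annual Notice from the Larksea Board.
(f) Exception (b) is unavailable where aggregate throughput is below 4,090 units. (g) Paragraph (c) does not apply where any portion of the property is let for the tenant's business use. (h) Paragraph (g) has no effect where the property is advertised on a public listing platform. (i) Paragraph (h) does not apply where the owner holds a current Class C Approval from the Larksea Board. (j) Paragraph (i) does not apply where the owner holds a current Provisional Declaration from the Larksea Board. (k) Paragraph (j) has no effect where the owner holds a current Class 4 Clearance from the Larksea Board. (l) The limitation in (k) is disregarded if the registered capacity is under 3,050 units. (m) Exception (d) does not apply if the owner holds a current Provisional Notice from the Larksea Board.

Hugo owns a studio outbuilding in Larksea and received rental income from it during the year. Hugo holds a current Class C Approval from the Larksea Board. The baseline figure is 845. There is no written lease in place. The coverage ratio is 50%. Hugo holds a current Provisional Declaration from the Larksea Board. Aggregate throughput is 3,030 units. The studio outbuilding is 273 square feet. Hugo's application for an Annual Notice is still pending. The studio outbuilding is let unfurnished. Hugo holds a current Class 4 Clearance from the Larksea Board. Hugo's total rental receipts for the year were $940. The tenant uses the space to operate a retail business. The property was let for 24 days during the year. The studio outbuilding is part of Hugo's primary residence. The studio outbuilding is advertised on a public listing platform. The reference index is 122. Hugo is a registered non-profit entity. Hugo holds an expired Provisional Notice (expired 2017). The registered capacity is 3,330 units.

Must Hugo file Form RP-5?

Yes — Hugo must file Form RP-5.

Exception (a) fails — the property is let unfurnished.
Exception (b) requires that the reference index is below 117; but the reference index is 122, not below 117, so (b) is unavailable.
Exception (c)'s conditions are all satisfied: there is no written lease; the studio outbuilding is part of the primary residence. But: (g) applies — the space is let for business use. (h) is triggered (the property is publicly advertised), but yields to (i): (i) operates against (h): a current Class C Approval is held. (j) applies (a current Provisional Declaration is held), but is set aside by (k): (k) operates against (j): a current Class 4 Clearance is held. (l) does not operate here (the registered capacity is 3,330 units, not under 3,050 units), so (k) stands. (c) is therefore removed.
Exception (d) fails — the coverage ratio is 50%, short of 51%.
Exception (e) does not apply: there is no Annual Notice in force.
No exception applies. The general rule governs.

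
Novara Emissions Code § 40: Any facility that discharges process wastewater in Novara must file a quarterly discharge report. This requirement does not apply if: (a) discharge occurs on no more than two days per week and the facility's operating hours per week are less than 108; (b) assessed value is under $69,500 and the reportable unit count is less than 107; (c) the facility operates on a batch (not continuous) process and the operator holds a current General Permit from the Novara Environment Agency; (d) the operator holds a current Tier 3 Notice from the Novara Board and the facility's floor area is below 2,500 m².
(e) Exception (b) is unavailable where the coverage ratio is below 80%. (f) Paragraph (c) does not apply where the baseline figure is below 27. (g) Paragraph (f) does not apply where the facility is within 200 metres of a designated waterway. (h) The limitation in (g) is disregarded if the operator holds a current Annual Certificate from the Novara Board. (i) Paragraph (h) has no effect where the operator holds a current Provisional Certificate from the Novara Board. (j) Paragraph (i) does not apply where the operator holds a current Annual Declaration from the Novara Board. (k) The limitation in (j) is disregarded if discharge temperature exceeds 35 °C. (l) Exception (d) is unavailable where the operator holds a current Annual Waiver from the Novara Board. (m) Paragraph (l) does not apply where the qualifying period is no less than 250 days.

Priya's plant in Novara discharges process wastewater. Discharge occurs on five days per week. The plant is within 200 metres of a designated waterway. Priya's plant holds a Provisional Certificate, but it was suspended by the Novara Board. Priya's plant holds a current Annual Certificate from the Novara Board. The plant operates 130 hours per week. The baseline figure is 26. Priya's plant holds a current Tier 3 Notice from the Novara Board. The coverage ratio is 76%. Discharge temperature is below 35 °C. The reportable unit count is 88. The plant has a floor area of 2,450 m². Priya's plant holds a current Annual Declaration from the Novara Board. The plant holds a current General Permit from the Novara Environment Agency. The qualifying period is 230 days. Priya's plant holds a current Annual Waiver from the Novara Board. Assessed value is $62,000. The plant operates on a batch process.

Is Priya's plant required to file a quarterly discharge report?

Yes — Priya's plant must file a quarterly discharge report.

Exception (a) requires that discharge occurs on no more than two days per week; but discharge occurs on five days per week, so (a) is unavailable.
Exception (b) is satisfied on its face — assessed value is $62,000, under the $69,500 limit; the reportable unit count is 88, less than the 107 limit. But: (e) operates against (b): the coverage ratio is 76%, below the 80% limit. Exception (b) does not apply.
Exception (c) is satisfied on its face — the facility operates on a batch process; a current General Permit is held. But applying paragraphs (f)–(k): (f) is triggered — the baseline figure is 26, below the 27 limit. (g) operates (the plant is within 200 m of a designated waterway), but is set aside by (h): (h) operates — a current Annual Certificate is held. (i) is inapplicable (no current Provisional Certificate is held), so (h) stands. (c) is therefore removed.
Exception (d)'s conditions are all satisfied: a current Tier 3 Notice is held; the facility's floor area is 2,450 m², below the 2,500 m² limit. But applying paragraphs (l)–(m): (l) operates — a current Annual Waiver is held. (m), which would lift (l), is not triggered — the qualifying period is 230 days, short of 250 days. (d) is therefore removed.
No exception is made out. Priya's plant falls within the general rule.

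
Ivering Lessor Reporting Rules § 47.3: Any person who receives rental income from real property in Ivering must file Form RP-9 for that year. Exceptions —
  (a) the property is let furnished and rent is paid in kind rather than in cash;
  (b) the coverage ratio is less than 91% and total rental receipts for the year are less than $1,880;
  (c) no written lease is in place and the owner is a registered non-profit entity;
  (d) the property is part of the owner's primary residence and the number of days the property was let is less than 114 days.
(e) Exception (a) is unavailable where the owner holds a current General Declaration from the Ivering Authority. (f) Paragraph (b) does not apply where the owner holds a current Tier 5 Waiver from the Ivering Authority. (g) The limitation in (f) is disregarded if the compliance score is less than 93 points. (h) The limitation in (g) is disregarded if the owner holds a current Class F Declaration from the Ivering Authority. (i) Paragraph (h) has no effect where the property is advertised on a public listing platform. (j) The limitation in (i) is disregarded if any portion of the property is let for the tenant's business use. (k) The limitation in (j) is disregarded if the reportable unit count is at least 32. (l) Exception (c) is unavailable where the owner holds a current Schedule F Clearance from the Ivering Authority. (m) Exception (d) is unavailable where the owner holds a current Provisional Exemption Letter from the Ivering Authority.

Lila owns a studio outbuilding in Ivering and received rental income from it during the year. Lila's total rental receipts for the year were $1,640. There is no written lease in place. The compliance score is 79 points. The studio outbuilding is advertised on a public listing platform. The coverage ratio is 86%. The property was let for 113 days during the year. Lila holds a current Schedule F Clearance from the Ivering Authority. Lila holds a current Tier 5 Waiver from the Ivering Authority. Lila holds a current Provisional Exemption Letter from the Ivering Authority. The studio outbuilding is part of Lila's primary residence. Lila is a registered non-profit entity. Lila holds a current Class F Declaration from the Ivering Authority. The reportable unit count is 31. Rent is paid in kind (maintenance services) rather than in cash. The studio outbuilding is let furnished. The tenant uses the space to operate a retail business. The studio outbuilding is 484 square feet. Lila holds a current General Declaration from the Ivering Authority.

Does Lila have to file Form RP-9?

Exception (a) is satisfied on its face — the property is let furnished; rent is paid in kind. But: (e) operates against (a): a current General Declaration is held. So (a) is unavailable.
Exception (b): the coverage ratio is 86%, less than the 91% limit; total rental receipts for the year are $1,640, less than the $1,880 limit — every condition holds. But: (f) is triggered — a current Tier 5 Waiver is held. (g) applies (the compliance score is 79 points, less than the 93 points limit), but yields to (h): (h) is engaged — a current Class F Declaration is held. (i) is engaged (the property is publicly advertised), but is displaced by (j): (j) operates against (i): the space is let for business use. (k) is inapplicable (the reportable unit count is 31, short of 32), so (j) stands. (b) is therefore removed.
Exception (c): there is no written lease; Lila is a registered non-profit — every condition holds. Turning to paragraph (l): (l) operates against (c): a current Schedule F Clearance is held. (c) is therefore removed.
Exception (d) is satisfied on its face — the studio outbuilding is part of the primary residence; the number of days the property was let is 113 days, less than the 114 days limit. But: (m) operates — a current Provisional Exemption Letter is held. So (d) is unavailable.
No exception displaces § 47.3.

Yes — Lila must file Form RP-9.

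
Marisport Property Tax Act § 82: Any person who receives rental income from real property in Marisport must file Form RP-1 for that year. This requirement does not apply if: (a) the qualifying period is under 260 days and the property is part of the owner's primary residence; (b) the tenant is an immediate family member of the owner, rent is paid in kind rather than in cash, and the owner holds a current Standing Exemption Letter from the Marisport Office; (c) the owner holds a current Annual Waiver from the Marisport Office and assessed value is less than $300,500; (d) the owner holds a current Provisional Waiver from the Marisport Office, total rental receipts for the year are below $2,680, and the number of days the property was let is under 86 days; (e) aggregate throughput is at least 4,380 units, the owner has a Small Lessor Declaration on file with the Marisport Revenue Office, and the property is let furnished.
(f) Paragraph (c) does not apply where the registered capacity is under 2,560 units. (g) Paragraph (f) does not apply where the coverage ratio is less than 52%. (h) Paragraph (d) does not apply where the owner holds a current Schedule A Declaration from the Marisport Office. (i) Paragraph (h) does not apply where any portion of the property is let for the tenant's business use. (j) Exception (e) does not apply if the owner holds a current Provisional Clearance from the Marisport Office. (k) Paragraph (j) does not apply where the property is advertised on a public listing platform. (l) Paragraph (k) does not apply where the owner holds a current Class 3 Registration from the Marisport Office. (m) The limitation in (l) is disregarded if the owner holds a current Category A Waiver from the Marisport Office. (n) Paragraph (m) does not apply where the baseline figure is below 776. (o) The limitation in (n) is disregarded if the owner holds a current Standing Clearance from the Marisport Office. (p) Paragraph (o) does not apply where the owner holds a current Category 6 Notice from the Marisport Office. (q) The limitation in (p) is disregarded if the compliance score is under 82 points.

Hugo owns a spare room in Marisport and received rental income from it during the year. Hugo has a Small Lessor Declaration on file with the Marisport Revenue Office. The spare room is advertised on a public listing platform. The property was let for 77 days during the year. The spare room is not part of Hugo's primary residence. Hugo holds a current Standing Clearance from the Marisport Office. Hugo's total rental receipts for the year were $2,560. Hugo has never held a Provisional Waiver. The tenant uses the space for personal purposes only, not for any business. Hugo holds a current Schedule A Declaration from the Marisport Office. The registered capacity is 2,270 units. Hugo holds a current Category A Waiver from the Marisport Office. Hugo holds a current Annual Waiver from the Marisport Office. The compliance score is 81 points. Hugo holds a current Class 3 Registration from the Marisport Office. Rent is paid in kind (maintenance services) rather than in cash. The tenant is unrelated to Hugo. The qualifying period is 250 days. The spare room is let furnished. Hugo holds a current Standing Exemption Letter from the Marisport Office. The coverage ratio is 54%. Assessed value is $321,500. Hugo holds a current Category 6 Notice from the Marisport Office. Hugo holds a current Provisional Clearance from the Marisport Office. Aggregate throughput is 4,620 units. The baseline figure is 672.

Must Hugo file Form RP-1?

No — exception (e) applies; Hugo is not required to file Form RP-1.

Exception (a) does not apply: the spare room is not part of the primary residence.
Exception (b) requires that the tenant is an immediate family member of the owner; but the tenant is unrelated to the owner, so (b) is unavailable.
Exception (c) requires that assessed value is less than $300,500; but assessed value is $321,500, not less than $300,500, so (c) is unavailable.
Exception (d) does not apply: no current Provisional Waiver is held.
Exception (e): aggregate throughput is 4,620 units, meeting the 4,380 units threshold; a Small Lessor Declaration is on file; the property is let furnished — every condition holds. Under paragraphs (j)–(q): (j) operates (a current Provisional Clearance is held), but is overridden by (k): (k) operates — the property is publicly advertised. (l) would limit (k) — a current Class 3 Registration is held — but (m) sets (l) aside: (m) operates — a current Category A Waiver is held. (n) is triggered (the baseline figure is 672, below the 776 limit), but is displaced by (o): (o) operates — a current Standing Clearance is held. (p) would limit (o) — a current Category 6 Notice is held — but (q) sets (p) aside: (q) operates against (p): the compliance score is 81 points, under the 82 points limit. Exception (e) stands.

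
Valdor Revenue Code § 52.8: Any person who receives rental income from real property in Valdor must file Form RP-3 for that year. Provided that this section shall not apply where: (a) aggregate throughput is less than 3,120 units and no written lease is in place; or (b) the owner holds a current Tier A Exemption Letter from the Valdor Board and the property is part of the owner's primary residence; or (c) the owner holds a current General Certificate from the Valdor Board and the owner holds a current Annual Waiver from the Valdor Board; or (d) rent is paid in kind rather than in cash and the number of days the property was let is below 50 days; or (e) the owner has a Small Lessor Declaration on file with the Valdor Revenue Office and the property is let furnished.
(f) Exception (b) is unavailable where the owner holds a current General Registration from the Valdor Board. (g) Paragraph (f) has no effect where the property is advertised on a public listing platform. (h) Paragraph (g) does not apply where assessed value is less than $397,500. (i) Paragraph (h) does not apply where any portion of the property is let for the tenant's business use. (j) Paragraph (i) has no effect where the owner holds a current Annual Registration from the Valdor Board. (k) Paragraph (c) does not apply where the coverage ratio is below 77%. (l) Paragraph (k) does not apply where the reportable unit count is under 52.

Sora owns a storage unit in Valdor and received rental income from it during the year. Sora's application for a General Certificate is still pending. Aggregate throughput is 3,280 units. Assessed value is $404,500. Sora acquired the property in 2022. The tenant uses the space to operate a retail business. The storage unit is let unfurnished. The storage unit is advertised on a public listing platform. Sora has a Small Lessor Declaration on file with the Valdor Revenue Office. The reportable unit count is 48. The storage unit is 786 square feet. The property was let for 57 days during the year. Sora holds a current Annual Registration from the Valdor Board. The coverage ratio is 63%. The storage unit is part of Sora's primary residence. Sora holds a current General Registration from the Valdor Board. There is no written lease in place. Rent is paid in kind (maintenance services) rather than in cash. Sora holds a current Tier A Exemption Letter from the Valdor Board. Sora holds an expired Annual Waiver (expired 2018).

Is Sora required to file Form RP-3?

No — exception (b) applies; Sora is not required to file Form RP-3.

Exception (a) requires that aggregate throughput is less than 3,120 units; but aggregate throughput is 3,280 units, not less than 3,120 units, so (a) is unavailable.
All of (b)'s requirements are met (a current Tier A Exemption Letter is held; the storage unit is part of the primary residence). Considering the limiting provisions: (f) operates (a current General Registration is held), but is set aside by (g): (g) applies — the property is publicly advertised. (h) is inapplicable (assessed value is $404,500, not less than $397,500), so (g) stands. Exception (b) stands.
Exception (c) fails — no current General Certificate is held.
Exception (d) requires that the number of days the property was let is below 50 days; but the number of days the property was let is 57 days, not below 50 days, so (d) is unavailable.
Exception (e) requires that the property is let furnished; but the property is let unfurnished, so (e) is unavailable.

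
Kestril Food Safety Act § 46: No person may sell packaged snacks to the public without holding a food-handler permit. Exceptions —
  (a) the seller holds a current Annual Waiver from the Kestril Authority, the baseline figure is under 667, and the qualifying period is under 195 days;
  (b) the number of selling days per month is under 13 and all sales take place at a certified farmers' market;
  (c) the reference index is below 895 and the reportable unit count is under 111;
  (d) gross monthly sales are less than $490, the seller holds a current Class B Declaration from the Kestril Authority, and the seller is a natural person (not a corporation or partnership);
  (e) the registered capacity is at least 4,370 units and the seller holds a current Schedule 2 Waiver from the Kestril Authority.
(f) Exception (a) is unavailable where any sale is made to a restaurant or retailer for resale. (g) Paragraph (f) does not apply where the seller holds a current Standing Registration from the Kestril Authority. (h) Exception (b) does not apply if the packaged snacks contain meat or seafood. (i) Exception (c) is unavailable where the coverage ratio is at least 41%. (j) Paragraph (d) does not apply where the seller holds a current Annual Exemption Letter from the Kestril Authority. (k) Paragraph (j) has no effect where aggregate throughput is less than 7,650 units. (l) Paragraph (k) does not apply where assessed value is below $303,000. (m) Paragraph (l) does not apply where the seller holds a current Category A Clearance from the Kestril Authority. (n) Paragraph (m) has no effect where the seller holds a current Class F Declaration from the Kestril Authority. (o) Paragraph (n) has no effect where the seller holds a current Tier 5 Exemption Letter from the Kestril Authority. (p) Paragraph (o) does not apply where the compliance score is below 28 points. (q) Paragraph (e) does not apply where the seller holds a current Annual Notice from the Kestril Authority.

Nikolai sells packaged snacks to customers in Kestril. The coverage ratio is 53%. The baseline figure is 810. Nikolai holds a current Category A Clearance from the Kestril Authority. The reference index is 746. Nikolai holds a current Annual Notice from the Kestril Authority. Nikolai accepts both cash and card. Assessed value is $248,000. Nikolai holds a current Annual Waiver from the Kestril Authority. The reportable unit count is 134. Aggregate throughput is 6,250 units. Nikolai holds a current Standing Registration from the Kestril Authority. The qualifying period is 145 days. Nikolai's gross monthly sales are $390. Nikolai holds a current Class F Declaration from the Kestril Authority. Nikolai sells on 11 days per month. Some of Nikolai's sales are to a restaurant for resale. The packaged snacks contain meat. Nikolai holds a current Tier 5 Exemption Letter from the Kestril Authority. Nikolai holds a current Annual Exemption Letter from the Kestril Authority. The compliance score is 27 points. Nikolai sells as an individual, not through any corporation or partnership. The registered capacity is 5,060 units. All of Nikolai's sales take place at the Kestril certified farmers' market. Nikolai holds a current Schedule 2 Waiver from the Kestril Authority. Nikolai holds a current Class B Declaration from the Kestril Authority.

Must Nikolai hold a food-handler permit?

Exception (a) does not apply: the baseline figure is 810, not under 667.
Exception (b) is satisfied on its face — the number of selling days per month is 11, under the 13 limit; all sales are at a certified farmers' market. But: (h) applies — the packaged snacks contain meat. (b) is therefore removed.
Exception (c) fails — the reportable unit count is 134, not under 111.
Exception (d) is satisfied on its face — gross monthly sales are $390, less than the $490 limit; a current Class B Declaration is held; the seller is a natural person. But applying paragraphs (j)–(p): (j) operates against (d): a current Annual Exemption Letter is held. (k) is triggered (aggregate throughput is 6,250 units, less than the 7,650 units limit), but is displaced by (l): (l) operates against (k): assessed value is $248,000, below the $303,000 limit. (m) would limit (l) — a current Category A Clearance is held — but (n) sets (m) aside: (n) operates — a current Class F Declaration is held. (o) operates (a current Tier 5 Exemption Letter is held), but is displaced by (p): (p) operates against (o): the compliance score is 27 points, below the 28 points limit. Exception (d) does not apply.
Exception (e) is satisfied on its face — the registered capacity is 5,060 units, meeting the 4,370 units threshold; a current Schedule 2 Waiver is held. But: (q) operates against (e): a current Annual Notice is held. Exception (e) does not apply.
None of the exceptions is available; § 46 applies in full.

Yes — Nikolai must hold a food-handler permit.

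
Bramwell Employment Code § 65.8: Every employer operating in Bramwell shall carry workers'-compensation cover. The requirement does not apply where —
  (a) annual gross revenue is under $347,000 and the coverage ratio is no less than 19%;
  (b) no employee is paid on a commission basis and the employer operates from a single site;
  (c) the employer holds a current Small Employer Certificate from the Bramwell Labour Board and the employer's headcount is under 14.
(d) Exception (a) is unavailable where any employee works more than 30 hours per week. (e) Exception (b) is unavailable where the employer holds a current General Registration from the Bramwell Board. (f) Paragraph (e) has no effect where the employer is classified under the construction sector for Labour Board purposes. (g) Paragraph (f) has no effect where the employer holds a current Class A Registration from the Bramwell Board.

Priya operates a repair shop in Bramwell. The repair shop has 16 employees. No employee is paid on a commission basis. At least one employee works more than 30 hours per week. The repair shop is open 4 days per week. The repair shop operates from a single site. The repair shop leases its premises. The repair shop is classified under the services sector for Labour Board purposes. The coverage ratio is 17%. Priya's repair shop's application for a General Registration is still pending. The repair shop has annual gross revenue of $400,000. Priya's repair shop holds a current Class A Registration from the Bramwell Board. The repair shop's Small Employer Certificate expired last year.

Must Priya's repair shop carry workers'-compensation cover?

No — exception (b) applies; Priya's repair shop is not required to carry workers'-compensation cover.

Exception (a) fails — annual gross revenue is $400,000, not under $347,000.
Exception (b)'s conditions are all satisfied: no employee is paid on commission; the employer operates from a single site. Under paragraphs (e)–(g): (e), which would limit (b), does not operate here: the General Registration is not current. (b) remains available.
Exception (c) fails — the Small Employer Certificate has expired.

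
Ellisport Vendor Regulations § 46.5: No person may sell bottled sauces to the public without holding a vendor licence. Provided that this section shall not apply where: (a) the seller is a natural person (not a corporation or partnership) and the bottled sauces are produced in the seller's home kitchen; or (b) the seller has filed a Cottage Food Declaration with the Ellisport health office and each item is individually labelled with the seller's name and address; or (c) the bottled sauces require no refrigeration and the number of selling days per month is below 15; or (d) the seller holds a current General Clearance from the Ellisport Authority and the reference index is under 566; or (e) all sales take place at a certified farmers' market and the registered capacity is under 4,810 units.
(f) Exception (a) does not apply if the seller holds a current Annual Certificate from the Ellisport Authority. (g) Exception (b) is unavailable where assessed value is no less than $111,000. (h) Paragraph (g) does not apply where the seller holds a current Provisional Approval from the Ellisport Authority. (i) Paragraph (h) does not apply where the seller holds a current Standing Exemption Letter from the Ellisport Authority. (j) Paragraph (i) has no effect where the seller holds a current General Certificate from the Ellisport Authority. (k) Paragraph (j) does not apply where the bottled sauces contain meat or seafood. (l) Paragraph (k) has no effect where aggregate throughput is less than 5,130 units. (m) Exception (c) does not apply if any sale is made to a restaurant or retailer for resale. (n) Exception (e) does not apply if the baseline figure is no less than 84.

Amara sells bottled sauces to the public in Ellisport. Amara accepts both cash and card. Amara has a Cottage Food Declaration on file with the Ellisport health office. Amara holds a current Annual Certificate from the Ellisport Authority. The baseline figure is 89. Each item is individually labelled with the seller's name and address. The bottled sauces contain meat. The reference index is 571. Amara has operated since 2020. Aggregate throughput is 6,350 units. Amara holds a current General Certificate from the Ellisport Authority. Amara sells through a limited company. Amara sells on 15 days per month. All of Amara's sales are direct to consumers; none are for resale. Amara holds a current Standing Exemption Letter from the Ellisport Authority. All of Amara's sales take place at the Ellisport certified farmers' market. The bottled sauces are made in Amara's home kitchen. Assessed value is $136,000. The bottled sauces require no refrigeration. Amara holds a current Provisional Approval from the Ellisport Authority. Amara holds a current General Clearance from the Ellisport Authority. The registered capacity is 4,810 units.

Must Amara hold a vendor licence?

Yes — Amara must hold a vendor licence.

Exception (a) fails — the seller operates through a limited company.
All of (b)'s requirements are met (a Cottage Food Declaration is on file; items are individually labelled). But: (g) is triggered — assessed value is $136,000, meeting the $111,000 threshold. (h) would limit (g) — a current Provisional Approval is held — but (i) sets (h) aside: (i) is engaged — a current Standing Exemption Letter is held. (j) would limit (i) — a current General Certificate is held — but (k) sets (j) aside: (k) operates against (j): the bottled sauces contain meat. (l), which would lift (k), does not operate here — aggregate throughput is 6,350 units, not less than 5,130 units. So (b) is unavailable.
Exception (c) does not apply: the number of selling days per month is 15, not below 15.
Exception (d) fails — the reference index is 571, not under 566.
Exception (e) fails — the registered capacity is 4,810 units, not under 4,810 units.
No exception is made out. Amara falls within the general rule.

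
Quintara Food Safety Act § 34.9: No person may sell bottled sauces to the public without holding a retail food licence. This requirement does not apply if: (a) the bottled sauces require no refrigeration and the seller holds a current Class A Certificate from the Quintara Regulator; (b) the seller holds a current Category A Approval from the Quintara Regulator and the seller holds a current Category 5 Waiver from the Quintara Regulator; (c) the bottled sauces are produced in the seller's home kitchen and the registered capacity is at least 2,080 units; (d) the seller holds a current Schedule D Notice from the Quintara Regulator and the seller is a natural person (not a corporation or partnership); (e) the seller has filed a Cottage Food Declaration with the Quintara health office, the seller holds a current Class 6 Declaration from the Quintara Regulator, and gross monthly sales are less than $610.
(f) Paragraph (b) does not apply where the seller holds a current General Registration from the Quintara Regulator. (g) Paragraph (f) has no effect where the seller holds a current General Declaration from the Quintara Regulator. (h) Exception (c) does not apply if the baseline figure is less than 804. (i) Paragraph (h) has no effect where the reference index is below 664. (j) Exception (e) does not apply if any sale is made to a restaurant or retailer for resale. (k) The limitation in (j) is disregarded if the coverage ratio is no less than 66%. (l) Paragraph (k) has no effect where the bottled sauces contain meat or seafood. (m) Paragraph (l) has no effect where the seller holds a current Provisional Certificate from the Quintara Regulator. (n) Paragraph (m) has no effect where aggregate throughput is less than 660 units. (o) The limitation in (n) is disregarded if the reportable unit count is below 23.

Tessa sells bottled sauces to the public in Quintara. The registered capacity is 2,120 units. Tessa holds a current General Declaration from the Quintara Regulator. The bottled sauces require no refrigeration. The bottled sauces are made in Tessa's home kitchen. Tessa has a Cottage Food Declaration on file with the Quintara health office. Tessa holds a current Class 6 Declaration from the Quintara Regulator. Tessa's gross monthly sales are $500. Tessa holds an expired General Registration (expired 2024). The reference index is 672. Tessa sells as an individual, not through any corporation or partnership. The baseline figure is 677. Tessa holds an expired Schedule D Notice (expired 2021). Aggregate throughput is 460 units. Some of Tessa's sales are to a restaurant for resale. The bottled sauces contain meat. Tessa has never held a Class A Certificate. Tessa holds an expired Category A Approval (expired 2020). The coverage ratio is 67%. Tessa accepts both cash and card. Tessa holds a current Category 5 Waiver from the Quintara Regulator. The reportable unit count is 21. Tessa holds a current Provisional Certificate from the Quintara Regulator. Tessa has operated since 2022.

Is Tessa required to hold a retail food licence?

No — exception (e) applies; Tessa is not required to hold a retail food licence.

Exception (a) fails — no current Class A Certificate is held.
Exception (b) fails — there is no Category A Approval in force.
Exception (c): the bottled sauces are home-kitchen produced; the registered capacity is 2,120 units, meeting the 2,080 units threshold — every condition holds. But: (h) operates — the baseline figure is 677, less than the 804 limit. (i), which would lift (h), is not engaged — the reference index is 672, not below 664. Exception (c) does not apply.
Exception (d) requires that the seller holds a current Schedule D Notice from the Quintara Regulator; but no current Schedule D Notice is held, so (d) is unavailable.
Exception (e)'s conditions are all satisfied: a Cottage Food Declaration is on file; a current Class 6 Declaration is held; gross monthly sales are $500, less than the $610 limit. As to paragraphs (j)–(o): (j) is triggered (some sales are to a restaurant for resale), but is overridden by (k): (k) applies — the coverage ratio is 67%, meeting the 66% threshold. (l) would limit (k) — the bottled sauces contain meat — but (m) sets (l) aside: (m) is engaged — a current Provisional Certificate is held. (n) would limit (m) — aggregate throughput is 460 units, less than the 660 units limit — but (o) sets (n) aside: (o) is engaged — the reportable unit count is 21, below the 23 limit. So (e) applies.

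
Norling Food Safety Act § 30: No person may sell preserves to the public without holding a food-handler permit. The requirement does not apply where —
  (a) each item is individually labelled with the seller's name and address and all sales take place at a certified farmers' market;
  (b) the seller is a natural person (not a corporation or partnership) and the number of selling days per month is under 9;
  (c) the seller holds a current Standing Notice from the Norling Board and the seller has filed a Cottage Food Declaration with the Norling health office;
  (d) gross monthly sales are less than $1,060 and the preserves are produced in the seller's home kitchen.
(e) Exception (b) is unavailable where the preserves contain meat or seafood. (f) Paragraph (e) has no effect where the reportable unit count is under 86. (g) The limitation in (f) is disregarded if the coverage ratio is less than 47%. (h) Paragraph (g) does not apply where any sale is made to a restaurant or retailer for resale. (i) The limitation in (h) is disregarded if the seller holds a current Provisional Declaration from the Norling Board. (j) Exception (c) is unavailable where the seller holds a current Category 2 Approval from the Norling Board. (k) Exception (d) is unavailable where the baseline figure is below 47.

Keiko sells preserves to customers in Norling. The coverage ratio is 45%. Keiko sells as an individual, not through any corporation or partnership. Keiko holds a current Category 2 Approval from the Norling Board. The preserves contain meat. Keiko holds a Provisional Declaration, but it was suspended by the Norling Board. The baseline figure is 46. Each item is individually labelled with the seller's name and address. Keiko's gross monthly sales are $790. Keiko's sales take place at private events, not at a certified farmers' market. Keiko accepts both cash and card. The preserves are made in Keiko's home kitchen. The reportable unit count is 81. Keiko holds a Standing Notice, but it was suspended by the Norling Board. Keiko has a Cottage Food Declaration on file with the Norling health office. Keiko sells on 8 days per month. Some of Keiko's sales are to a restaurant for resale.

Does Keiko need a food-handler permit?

No — exception (b) applies; Keiko is not required to hold a food-handler permit.

Exception (a) requires that all sales take place at a certified farmers' market; but sales are at private events, not a certified farmers' market, so (a) is unavailable.
Exception (b): the seller is a natural person; the number of selling days per month is 8, under the 9 limit — every condition holds. Applying paragraphs (e)–(i): (e) would limit (b) — the preserves contain meat — but (f) sets (e) aside: (f) operates against (e): the reportable unit count is 81, under the 86 limit. (g) applies (the coverage ratio is 45%, less than the 47% limit), but is overridden by (h): (h) operates against (g): some sales are to a restaurant for resale. (i) is inapplicable (the Provisional Declaration is not current), so (h) stands. So (b) applies.
Exception (c) does not apply: the Standing Notice is not current.
Exception (d): gross monthly sales are $790, less than the $1,060 limit; the preserves are home-kitchen produced — every condition holds. Turning to paragraph (k): (k) operates against (d): the baseline figure is 46, below the 47 limit. (d) is therefore removed.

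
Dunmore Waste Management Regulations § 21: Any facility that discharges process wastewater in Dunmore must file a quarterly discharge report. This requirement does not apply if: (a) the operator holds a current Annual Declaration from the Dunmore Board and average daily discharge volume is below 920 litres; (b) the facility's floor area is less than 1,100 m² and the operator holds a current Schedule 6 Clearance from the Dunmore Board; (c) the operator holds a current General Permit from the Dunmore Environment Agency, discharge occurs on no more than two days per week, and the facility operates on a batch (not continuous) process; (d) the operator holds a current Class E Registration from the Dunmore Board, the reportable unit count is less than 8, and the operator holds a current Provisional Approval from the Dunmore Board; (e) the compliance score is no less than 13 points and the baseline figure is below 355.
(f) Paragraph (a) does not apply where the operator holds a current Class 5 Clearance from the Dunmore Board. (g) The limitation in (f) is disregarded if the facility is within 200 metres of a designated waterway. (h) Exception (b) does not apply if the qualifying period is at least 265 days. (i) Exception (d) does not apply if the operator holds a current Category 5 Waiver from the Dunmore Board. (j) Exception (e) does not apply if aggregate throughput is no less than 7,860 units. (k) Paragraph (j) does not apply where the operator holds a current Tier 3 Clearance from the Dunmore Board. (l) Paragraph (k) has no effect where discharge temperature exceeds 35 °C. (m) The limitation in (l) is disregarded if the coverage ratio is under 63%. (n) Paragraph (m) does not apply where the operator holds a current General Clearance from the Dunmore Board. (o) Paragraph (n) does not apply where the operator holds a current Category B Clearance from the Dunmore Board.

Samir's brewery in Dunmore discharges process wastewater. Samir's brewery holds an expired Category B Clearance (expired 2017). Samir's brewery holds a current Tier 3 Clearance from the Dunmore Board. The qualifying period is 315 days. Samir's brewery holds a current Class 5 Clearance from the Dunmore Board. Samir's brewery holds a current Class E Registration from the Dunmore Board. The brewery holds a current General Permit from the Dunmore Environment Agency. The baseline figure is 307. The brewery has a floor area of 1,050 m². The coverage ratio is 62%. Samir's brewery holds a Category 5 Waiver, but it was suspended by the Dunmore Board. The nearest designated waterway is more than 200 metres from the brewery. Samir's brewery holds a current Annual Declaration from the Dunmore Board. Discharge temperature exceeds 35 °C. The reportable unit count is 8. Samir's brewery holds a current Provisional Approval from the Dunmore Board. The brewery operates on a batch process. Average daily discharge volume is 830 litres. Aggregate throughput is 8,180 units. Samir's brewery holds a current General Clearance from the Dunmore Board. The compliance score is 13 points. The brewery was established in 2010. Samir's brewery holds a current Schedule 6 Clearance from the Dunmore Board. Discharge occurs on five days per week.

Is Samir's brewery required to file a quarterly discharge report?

Exception (a) is satisfied on its face — a current Annual Declaration is held; average daily discharge volume is 830 litres, below the 920 litres limit. But applying paragraphs (f)–(g): (f) operates against (a): a current Class 5 Clearance is held. (g) does not operate here (the brewery is more than 200 m from any designated waterway), so (f) stands. So (a) is unavailable.
Exception (b): the facility's floor area is 1,050 m², less than the 1,100 m² limit; a current Schedule 6 Clearance is held — every condition holds. But applying paragraph (h): (h) operates — the qualifying period is 315 days, meeting the 265 days threshold. Exception (b) does not apply.
Exception (c) does not apply: discharge occurs on five days per week.
Exception (d) requires that the reportable unit count is less than 8; but the reportable unit count is 8, not less than 8, so (d) is unavailable.
Exception (e)'s conditions are all satisfied: the compliance score is 13 points, meeting the 13 points threshold; the baseline figure is 307, below the 355 limit. But applying paragraphs (j)–(o): (j) is triggered — aggregate throughput is 8,180 units, meeting the 7,860 units threshold. (k) applies (a current Tier 3 Clearance is held), but is set aside by (l): (l) operates — discharge temperature exceeds 35 °C. (m) operates (the coverage ratio is 62%, under the 63% limit), but is displaced by (n): (n) operates against (m): a current General Clearance is held. (o), which would lift (n), does not operate here — there is no Category B Clearance in force. So (e) is unavailable.
No exception applies. The general rule governs.

Yes — Samir's brewery must file a quarterly discharge report.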